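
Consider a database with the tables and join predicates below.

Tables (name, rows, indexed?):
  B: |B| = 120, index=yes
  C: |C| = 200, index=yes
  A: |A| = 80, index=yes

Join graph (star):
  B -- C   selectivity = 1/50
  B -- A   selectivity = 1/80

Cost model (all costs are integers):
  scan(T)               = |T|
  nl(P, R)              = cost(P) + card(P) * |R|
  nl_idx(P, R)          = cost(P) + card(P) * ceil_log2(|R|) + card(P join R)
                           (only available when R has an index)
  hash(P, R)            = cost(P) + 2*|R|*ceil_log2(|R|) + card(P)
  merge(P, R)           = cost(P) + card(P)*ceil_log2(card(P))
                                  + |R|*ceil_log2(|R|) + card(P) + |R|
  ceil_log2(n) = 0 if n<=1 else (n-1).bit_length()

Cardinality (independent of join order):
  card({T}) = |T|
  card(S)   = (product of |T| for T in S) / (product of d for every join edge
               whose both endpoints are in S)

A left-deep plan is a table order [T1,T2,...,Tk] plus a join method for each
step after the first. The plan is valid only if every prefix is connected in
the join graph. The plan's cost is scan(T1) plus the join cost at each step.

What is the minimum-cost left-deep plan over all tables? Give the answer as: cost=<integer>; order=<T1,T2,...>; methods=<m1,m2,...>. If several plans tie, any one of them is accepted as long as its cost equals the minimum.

Selinger DP (subsets sized 1..n):
  {B}: scan cost=120, card=120
  {C}: scan cost=200, card=200
  {A}: scan cost=80, card=80
  {BC}: card=480; try (C,nl_idx)→1560, (B,hash)→2080, (B,nl_idx)→2080, (C,merge)→2880, (B,merge)→2960, (C,hash)→3440 …(+2); best=1560 via (C,nl_idx)
  {AB}: card=120; try (B,nl_idx)→760, (A,nl_idx)→1080, (A,hash)→1360, (B,merge)→1680, (A,merge)→1720, (B,hash)→1840 …(+2); best=760 via (B,nl_idx)
  {ABC}: card=480; try (C,nl_idx)→2200, (A,hash)→3160, (C,merge)→3520, (C,hash)→4080, (A,nl_idx)→5400, (A,merge)→7000 …(+2); best=2200 via (C,nl_idx)

cost=2200; order=A,B,C; methods=nl_idx,nl_idx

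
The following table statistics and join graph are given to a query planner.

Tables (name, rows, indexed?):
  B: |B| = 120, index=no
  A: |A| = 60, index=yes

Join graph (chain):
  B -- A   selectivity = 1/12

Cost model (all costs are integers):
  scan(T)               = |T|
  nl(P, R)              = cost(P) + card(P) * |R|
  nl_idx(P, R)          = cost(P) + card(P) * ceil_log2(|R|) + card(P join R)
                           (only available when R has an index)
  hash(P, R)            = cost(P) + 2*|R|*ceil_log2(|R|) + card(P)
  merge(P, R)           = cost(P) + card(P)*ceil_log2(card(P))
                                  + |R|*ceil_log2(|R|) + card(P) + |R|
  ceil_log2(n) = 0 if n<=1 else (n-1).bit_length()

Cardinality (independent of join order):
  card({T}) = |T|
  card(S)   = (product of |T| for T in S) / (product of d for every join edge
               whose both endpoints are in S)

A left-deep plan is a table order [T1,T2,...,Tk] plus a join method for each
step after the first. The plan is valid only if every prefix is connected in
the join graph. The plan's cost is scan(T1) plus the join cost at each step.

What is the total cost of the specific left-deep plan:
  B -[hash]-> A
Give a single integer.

step 1: scan B: cost=120, card=120
step 2: join A via hash
    card(P join A) = 120*60/(12) = 600
    cost = 120 + 2*60*6 + 120 = 960

960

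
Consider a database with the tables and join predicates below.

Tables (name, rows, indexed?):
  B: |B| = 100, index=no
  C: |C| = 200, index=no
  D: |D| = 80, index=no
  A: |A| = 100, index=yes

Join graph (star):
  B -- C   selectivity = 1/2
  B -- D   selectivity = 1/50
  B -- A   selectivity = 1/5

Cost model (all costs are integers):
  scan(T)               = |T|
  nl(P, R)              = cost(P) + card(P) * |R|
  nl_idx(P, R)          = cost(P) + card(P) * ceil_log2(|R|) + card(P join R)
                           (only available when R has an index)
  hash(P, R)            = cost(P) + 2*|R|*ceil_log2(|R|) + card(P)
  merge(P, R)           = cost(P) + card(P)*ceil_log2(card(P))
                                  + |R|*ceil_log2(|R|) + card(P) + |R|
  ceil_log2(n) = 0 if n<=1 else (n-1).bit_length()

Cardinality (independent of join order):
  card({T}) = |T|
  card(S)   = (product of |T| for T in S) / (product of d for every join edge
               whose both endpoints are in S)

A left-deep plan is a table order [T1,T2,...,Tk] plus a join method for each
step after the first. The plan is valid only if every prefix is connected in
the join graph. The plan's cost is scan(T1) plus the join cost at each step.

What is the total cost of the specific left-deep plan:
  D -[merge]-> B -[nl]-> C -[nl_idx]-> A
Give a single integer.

465520

step 1: scan D: cost=80, card=80
step 2: join B via merge
    card(P join B) = 80*100/(50) = 160
    cost = 80 + 80*7 + 100*7 + 80 + 100 = 1520
step 3: join C via nl
    card(P join C) = 160*200/(2) = 16000
    cost = 1520 + 160*200 = 33520
step 4: join A via nl_idx
    card(P join A) = 16000*100/(5) = 320000
    cost = 33520 + 16000*7 + 320000 = 465520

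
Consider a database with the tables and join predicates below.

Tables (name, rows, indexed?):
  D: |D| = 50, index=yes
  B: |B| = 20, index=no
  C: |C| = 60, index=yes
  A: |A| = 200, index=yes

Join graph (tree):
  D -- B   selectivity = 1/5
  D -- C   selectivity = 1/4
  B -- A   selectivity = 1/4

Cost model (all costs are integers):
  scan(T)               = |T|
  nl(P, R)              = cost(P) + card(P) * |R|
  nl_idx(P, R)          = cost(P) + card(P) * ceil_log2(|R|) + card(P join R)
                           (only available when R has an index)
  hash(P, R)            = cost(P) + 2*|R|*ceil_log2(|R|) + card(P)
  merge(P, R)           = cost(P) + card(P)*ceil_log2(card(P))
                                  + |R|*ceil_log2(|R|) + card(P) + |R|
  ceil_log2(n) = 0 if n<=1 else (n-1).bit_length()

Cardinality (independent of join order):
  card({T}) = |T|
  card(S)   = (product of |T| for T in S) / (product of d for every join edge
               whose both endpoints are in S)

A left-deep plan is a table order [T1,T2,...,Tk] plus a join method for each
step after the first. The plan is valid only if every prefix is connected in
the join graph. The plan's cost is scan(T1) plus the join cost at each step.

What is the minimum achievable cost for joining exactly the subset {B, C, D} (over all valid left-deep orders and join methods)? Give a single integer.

1220

Selinger DP over subsets of {B,C,D}:
  {D}: scan cost=50, card=50
  {B}: scan cost=20, card=20
  {C}: scan cost=60, card=60
  {BD}: card=200; try (B,hash)→300, (D,nl_idx)→340, (D,merge)→490, (B,merge)→520, (D,hash)→640, (D,nl)→1020 …(+1); best=300 via (B,hash)
  {CD}: card=750; try (D,hash)→720, (C,hash)→820, (C,merge)→820, (D,merge)→830, (C,nl_idx)→1100, (D,nl_idx)→1170 …(+2); best=720 via (D,hash)
  {BCD}: card=3000; try (C,hash)→1220, (B,hash)→1670, (C,merge)→2520, (C,nl_idx)→4500, (B,merge)→9090, (C,nl)→12300 …(+1); best=1220 via (C,hash)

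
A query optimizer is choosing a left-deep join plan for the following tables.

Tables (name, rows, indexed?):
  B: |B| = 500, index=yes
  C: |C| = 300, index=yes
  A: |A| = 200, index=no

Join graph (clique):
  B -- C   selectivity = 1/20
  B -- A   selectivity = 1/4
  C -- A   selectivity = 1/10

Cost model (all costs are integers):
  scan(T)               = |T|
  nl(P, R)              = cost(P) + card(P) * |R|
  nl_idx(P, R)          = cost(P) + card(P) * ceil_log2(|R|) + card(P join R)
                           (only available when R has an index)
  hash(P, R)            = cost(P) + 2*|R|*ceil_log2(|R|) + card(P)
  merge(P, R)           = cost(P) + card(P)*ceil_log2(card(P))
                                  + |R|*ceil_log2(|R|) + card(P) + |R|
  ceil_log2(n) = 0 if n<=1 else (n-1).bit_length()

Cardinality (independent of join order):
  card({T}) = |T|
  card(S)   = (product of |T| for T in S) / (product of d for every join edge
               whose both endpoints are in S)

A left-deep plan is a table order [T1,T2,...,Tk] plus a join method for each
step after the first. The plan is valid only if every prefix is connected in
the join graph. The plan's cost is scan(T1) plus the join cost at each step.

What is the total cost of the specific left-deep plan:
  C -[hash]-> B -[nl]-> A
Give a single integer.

step 1: scan C: cost=300, card=300
step 2: join B via hash
    card(P join B) = 300*500/(20) = 7500
    cost = 300 + 2*500*9 + 300 = 9600
step 3: join A via nl
    card(P join A) = 7500*200/(4*10) = 37500
    cost = 9600 + 7500*200 = 1509600

1509600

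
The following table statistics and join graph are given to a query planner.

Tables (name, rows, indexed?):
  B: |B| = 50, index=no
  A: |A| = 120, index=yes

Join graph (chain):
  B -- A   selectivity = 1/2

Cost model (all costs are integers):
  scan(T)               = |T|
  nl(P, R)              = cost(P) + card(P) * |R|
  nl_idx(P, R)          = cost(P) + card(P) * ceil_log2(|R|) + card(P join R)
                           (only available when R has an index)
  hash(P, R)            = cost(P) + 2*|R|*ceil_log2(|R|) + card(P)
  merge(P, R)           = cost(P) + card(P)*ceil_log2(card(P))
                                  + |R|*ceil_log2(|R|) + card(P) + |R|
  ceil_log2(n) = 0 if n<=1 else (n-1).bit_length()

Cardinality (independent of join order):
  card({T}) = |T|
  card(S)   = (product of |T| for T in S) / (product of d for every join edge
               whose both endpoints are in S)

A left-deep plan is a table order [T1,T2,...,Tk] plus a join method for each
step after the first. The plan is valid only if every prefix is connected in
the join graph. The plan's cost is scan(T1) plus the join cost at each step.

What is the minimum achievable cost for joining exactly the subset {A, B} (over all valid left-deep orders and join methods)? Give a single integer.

Selinger DP over subsets of {A,B}:
  {B}: scan cost=50, card=50
  {A}: scan cost=120, card=120
  {AB}: card=3000; try (B,hash)→840, (A,merge)→1360, (B,merge)→1430, (A,hash)→1780, (A,nl_idx)→3400, (A,nl)→6050 …(+1); best=840 via (B,hash)

840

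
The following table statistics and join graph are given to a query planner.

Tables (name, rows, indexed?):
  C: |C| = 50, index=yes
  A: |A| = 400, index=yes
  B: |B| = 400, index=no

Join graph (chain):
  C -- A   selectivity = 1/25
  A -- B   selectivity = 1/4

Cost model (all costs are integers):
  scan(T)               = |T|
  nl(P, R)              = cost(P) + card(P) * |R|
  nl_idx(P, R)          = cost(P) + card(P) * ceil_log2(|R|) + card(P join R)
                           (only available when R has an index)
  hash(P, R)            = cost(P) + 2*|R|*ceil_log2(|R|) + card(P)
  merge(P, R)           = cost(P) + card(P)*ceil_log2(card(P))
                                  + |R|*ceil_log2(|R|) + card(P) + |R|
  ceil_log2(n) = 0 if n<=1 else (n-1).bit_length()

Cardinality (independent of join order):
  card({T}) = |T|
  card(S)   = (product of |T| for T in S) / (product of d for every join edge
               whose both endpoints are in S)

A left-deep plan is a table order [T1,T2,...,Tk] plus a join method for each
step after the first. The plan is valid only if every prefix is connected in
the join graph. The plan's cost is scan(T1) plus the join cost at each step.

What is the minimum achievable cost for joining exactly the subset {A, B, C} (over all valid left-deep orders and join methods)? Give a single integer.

Selinger DP over subsets of {A,B,C}:
  {C}: scan cost=50, card=50
  {A}: scan cost=400, card=400
  {B}: scan cost=400, card=400
  {AC}: card=800; try (A,nl_idx)→1300, (C,hash)→1400, (C,nl_idx)→3600, (A,merge)→4400, (C,merge)→4750, (A,hash)→7300 …(+2); best=1300 via (A,nl_idx)
  {AB}: card=40000; try (B,hash)→8000, (A,hash)→8000, (B,merge)→8400, (A,merge)→8400, (A,nl_idx)→44000, (B,nl)→160400 …(+1); best=8000 via (B,hash)
  {ABC}: card=80000; try (B,hash)→9300, (B,merge)→14100, (C,hash)→48600, (B,nl)→321300, (C,nl_idx)→328000, (C,merge)→688350 …(+1); best=9300 via (B,hash)

9300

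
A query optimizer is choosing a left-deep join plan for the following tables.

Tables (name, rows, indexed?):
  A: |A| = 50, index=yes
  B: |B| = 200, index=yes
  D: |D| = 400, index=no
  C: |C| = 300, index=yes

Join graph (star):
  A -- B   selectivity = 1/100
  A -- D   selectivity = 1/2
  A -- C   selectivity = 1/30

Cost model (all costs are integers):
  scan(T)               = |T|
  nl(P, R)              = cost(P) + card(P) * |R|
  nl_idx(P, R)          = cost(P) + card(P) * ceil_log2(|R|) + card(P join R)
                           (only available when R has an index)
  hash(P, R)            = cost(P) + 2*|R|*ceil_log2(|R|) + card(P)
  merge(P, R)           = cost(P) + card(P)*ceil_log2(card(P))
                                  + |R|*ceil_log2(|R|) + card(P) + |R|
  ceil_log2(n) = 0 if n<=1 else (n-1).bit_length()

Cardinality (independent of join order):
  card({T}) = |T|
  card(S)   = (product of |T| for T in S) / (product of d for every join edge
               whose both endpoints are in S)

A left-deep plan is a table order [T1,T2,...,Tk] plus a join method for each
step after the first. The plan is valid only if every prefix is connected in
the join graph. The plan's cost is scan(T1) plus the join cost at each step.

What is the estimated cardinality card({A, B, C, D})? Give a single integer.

Tables in S: A(50), B(200), C(300), D(400)
Edges inside S: A-B(d=100), A-D(d=2), A-C(d=30)
numerator = 50 * 200 * 300 * 400 = 1200000000
denominator = 100 * 2 * 30 = 6000
card(S) = 1200000000 / 6000 = 200000

200000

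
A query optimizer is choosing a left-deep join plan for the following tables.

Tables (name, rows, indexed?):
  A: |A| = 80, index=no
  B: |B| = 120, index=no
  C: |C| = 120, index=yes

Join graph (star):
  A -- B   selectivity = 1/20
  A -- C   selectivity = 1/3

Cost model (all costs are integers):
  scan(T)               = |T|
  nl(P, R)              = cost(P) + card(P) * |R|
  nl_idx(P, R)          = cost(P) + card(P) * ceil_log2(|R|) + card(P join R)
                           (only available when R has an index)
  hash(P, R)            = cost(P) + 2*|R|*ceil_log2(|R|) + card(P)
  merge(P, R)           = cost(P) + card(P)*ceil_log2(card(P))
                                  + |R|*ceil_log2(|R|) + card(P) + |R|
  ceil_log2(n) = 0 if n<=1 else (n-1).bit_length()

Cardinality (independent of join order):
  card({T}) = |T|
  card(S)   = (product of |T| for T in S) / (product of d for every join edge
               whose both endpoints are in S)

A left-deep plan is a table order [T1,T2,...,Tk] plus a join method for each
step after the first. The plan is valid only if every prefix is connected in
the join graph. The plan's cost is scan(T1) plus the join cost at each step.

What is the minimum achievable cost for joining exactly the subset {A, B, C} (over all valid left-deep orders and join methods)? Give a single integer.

Selinger DP over subsets of {A,B,C}:
  {A}: scan cost=80, card=80
  {B}: scan cost=120, card=120
  {C}: scan cost=120, card=120
  {AB}: card=480; try (A,hash)→1360, (B,merge)→1680, (A,merge)→1720, (B,hash)→1840, (B,nl)→9680, (A,nl)→9720; best=1360 via (A,hash)
  {AC}: card=3200; try (A,hash)→1360, (C,merge)→1680, (A,merge)→1720, (C,hash)→1840, (C,nl_idx)→3840, (C,nl)→9680 …(+1); best=1360 via (A,hash)
  {ABC}: card=19200; try (C,hash)→3520, (B,hash)→6240, (C,merge)→7120, (C,nl_idx)→23920, (B,merge)→43920, (C,nl)→58960 …(+1); best=3520 via (C,hash)

3520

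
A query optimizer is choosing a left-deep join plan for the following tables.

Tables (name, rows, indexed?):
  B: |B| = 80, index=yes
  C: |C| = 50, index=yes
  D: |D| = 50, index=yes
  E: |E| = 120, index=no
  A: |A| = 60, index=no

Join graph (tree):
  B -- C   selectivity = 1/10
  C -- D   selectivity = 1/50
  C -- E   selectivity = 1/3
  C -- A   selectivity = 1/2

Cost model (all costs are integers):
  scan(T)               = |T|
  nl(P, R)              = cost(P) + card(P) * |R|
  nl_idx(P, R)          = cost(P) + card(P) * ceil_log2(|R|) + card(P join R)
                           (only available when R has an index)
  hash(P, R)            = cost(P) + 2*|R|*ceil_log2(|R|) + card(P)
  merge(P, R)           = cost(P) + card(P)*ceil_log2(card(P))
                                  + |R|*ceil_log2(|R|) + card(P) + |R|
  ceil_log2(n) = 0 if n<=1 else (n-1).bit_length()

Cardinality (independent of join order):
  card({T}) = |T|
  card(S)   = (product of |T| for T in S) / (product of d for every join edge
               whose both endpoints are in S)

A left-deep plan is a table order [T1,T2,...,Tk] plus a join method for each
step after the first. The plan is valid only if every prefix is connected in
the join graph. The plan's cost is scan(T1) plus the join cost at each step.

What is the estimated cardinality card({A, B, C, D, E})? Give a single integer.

Tables in S: A(60), B(80), C(50), D(50), E(120)
Edges inside S: B-C(d=10), C-D(d=50), C-E(d=3), C-A(d=2)
numerator = 60 * 80 * 50 * 50 * 120 = 1440000000
denominator = 10 * 50 * 3 * 2 = 3000
card(S) = 1440000000 / 3000 = 480000

480000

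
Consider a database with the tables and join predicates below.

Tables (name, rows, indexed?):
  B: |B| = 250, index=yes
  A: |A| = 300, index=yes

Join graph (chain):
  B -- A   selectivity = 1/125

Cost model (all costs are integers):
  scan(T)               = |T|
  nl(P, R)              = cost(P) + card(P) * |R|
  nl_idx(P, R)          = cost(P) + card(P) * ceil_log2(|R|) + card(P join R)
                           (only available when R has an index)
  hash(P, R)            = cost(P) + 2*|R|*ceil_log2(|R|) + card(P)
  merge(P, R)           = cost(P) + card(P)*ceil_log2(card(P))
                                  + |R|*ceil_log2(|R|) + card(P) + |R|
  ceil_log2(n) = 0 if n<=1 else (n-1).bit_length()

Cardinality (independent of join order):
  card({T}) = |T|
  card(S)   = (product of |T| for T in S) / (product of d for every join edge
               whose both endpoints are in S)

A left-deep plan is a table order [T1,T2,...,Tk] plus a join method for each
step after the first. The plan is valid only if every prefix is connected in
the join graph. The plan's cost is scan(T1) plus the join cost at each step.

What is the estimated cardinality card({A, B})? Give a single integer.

Tables in S: A(300), B(250)
Edges inside S: B-A(d=125)
numerator = 300 * 250 = 75000
denominator = 125 = 125
card(S) = 75000 / 125 = 600

600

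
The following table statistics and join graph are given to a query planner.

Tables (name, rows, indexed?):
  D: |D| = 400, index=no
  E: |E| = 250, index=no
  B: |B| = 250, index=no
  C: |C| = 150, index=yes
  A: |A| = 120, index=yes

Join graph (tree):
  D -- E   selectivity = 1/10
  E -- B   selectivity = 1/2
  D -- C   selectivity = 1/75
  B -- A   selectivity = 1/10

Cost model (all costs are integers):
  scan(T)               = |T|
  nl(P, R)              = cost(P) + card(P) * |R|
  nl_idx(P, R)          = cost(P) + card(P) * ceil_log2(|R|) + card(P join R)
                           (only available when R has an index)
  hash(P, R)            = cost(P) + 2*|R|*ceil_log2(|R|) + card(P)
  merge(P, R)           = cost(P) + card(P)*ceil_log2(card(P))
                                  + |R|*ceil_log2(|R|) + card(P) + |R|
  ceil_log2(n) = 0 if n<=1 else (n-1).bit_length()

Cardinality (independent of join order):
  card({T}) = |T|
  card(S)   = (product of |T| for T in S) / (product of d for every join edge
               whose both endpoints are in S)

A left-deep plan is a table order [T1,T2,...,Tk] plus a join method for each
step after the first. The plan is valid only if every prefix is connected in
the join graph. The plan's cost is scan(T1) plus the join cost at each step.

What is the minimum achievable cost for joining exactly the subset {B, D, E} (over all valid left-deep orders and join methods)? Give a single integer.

18800

Selinger DP over subsets of {B,D,E}:
  {D}: scan cost=400, card=400
  {E}: scan cost=250, card=250
  {B}: scan cost=250, card=250
  {DE}: card=10000; try (E,hash)→4800, (D,merge)→6500, (E,merge)→6650, (D,hash)→7700, (D,nl)→100250, (E,nl)→100400; best=4800 via (E,hash)
  {BE}: card=31250; try (E,hash)→4500, (B,hash)→4500, (E,merge)→4750, (B,merge)→4750, (E,nl)→62750, (B,nl)→62750; best=4500 via (E,hash)
  {BDE}: card=1250000; try (B,hash)→18800, (D,hash)→42950, (B,merge)→157050, (D,merge)→508500, (B,nl)→2504800, (D,nl)→12504500; best=18800 via (B,hash)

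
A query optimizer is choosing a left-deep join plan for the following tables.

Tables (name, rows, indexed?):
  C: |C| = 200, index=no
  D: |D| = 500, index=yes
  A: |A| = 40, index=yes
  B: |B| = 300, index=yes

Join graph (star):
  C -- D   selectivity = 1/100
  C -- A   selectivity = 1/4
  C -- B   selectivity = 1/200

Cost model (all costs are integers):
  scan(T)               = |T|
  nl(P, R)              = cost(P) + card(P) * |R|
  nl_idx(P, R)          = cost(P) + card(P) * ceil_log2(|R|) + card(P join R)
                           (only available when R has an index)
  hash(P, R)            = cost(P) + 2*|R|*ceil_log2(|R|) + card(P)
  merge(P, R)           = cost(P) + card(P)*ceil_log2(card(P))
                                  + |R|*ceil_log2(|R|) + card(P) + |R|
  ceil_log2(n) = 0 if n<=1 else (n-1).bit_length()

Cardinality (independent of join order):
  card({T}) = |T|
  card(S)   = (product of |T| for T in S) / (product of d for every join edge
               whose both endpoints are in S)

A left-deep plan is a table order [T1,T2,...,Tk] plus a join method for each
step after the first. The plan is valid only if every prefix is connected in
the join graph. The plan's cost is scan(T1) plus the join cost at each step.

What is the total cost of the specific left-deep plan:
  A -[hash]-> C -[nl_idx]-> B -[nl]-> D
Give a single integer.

step 1: scan A: cost=40, card=40
step 2: join C via hash
    card(P join C) = 40*200/(4) = 2000
    cost = 40 + 2*200*8 + 40 = 3280
step 3: join B via nl_idx
    card(P join B) = 2000*300/(200) = 3000
    cost = 3280 + 2000*9 + 3000 = 24280
step 4: join D via nl
    card(P join D) = 3000*500/(100) = 15000
    cost = 24280 + 3000*500 = 1524280

1524280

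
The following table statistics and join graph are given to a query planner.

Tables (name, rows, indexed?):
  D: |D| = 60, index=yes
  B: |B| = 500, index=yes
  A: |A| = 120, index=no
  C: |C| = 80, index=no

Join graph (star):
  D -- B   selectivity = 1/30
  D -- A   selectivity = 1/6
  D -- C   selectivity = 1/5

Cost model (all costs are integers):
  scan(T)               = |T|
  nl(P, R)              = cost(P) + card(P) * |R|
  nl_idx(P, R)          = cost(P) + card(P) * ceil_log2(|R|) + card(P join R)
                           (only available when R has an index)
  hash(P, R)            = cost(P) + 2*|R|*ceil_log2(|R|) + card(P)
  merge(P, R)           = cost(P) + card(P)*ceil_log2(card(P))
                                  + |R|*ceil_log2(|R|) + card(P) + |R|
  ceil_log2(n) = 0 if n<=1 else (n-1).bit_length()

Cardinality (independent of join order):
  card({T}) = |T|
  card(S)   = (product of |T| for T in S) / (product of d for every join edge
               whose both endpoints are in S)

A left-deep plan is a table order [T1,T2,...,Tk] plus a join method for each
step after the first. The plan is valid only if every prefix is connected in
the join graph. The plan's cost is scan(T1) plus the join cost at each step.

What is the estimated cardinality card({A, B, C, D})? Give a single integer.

320000

Tables in S: A(120), B(500), C(80), D(60)
Edges inside S: D-B(d=30), D-A(d=6), D-C(d=5)
numerator = 120 * 500 * 80 * 60 = 288000000
denominator = 30 * 6 * 5 = 900
card(S) = 288000000 / 900 = 320000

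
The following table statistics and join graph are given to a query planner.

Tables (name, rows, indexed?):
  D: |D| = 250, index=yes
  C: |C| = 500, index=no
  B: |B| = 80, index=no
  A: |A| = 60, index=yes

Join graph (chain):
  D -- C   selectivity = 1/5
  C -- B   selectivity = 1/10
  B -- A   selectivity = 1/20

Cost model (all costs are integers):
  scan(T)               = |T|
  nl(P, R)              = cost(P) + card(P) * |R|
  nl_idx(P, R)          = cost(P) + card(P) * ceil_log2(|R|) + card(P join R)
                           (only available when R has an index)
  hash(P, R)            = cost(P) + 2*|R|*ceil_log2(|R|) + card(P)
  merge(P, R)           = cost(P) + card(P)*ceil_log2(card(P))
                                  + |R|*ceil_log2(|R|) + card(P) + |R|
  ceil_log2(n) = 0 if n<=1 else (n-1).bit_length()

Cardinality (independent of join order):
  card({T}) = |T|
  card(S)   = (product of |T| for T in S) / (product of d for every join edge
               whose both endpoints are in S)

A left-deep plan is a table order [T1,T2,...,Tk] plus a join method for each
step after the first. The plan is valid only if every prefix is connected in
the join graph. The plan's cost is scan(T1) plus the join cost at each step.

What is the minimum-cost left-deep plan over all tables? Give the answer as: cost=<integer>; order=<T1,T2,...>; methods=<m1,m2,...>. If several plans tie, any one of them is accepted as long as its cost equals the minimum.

cost=22840; order=C,B,A,D; methods=hash,hash,hash

Selinger DP (subsets sized 1..n):
  {D}: scan cost=250, card=250
  {C}: scan cost=500, card=500
  {B}: scan cost=80, card=80
  {A}: scan cost=60, card=60
  {CD}: card=25000; try (D,hash)→5000, (C,merge)→7500, (D,merge)→7750, (C,hash)→9500, (D,nl_idx)→29500, (C,nl)→125250 …(+1); best=5000 via (D,hash)
  {BC}: card=4000; try (B,hash)→2120, (C,merge)→5720, (B,merge)→6140, (C,hash)→9160, (C,nl)→40080, (B,nl)→40500; best=2120 via (B,hash)
  {AB}: card=240; try (A,nl_idx)→800, (A,hash)→880, (B,merge)→1120, (A,merge)→1140, (B,hash)→1240, (B,nl)→4860 …(+1); best=800 via (A,nl_idx)
  {BCD}: card=200000; try (D,hash)→10120, (B,hash)→31120, (D,merge)→56370, (D,nl_idx)→234120, (B,merge)→405640, (D,nl)→1002120 …(+1); best=10120 via (D,hash)
  {ABC}: card=12000; try (A,hash)→6840, (C,merge)→7960, (C,hash)→10040, (A,nl_idx)→38120, (A,merge)→54540, (C,nl)→120800 …(+1); best=6840 via (A,hash)
  {ABCD}: card=600000; try (D,hash)→22840, (D,merge)→189090, (A,hash)→210840, (D,nl_idx)→702840, (A,nl_idx)→1810120, (D,nl)→3006840 …(+2); best=22840 via (D,hash)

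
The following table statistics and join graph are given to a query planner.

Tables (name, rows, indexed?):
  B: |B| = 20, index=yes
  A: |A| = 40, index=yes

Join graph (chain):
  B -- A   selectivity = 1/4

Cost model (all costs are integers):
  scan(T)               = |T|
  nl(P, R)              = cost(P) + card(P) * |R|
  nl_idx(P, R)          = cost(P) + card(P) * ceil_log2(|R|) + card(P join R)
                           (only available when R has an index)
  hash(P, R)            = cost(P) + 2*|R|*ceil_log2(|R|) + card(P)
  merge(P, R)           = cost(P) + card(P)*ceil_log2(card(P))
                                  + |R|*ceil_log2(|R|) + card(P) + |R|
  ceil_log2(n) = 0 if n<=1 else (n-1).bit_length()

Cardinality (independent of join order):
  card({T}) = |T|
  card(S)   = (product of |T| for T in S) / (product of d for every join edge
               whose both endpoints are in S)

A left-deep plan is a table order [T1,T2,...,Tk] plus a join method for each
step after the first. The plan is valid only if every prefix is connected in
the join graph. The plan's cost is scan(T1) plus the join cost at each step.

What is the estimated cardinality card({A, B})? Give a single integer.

Tables in S: A(40), B(20)
Edges inside S: B-A(d=4)
numerator = 40 * 20 = 800
denominator = 4 = 4
card(S) = 800 / 4 = 200

200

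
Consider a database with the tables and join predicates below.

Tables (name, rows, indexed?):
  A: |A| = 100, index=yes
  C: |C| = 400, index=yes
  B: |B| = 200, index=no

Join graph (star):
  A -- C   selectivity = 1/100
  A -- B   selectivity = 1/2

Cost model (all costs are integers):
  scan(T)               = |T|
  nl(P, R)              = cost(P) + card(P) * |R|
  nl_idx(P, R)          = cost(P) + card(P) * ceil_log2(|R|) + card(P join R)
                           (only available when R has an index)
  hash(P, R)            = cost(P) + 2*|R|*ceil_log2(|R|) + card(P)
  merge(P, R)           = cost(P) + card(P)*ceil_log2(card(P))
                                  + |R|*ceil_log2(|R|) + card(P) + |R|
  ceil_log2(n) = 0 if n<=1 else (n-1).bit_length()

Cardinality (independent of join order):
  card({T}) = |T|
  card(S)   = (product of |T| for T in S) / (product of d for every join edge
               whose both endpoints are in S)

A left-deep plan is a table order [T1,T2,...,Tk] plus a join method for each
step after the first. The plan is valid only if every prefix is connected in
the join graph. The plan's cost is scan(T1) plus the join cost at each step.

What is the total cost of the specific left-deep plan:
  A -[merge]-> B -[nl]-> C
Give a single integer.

step 1: scan A: cost=100, card=100
step 2: join B via merge
    card(P join B) = 100*200/(2) = 10000
    cost = 100 + 100*7 + 200*8 + 100 + 200 = 2700
step 3: join C via nl
    card(P join C) = 10000*400/(100) = 40000
    cost = 2700 + 10000*400 = 4002700

4002700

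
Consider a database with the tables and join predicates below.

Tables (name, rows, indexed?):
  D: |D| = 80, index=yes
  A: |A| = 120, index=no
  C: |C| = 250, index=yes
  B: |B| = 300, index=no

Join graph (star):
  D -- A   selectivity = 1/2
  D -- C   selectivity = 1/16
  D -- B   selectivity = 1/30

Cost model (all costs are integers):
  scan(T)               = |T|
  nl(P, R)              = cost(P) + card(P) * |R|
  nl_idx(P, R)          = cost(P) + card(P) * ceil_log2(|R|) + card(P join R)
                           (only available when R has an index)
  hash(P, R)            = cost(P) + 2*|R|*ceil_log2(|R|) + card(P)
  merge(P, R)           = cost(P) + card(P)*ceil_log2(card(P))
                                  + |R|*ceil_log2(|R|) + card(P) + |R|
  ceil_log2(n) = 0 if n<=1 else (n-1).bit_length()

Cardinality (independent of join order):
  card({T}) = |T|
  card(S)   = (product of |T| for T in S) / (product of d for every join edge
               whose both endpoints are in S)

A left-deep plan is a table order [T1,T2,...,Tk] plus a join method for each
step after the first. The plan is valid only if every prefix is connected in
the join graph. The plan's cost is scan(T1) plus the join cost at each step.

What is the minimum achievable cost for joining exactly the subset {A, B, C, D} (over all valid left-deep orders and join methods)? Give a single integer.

Selinger DP over subsets of {A,B,C,D}:
  {D}: scan cost=80, card=80
  {A}: scan cost=120, card=120
  {C}: scan cost=250, card=250
  {B}: scan cost=300, card=300
  {AD}: card=4800; try (D,hash)→1360, (A,merge)→1680, (D,merge)→1720, (A,hash)→1840, (D,nl_idx)→5760, (A,nl)→9680 …(+1); best=1360 via (D,hash)
  {CD}: card=1250; try (D,hash)→1620, (C,nl_idx)→1970, (C,merge)→2970, (D,merge)→3140, (D,nl_idx)→3250, (C,hash)→4160 …(+2); best=1620 via (D,hash)
  {BD}: card=800; try (D,hash)→1720, (D,nl_idx)→3200, (B,merge)→3720, (D,merge)→3940, (B,hash)→5560, (B,nl)→24080 …(+1); best=1720 via (D,hash)
  {ACD}: card=75000; try (A,hash)→4550, (C,hash)→10160, (A,merge)→17580, (C,merge)→70810, (C,nl_idx)→114760, (A,nl)→151620 …(+1); best=4550 via (A,hash)
  {ABD}: card=48000; try (A,hash)→4200, (A,merge)→11480, (B,hash)→11560, (B,merge)→71560, (A,nl)→97720, (B,nl)→1441360; best=4200 via (A,hash)
  {BCD}: card=12500; try (C,hash)→6520, (B,hash)→8270, (C,merge)→12770, (B,merge)→19620, (C,nl_idx)→20620, (C,nl)→201720 …(+1); best=6520 via (C,hash)
  {ABCD}: card=750000; try (A,hash)→20700, (C,hash)→56200, (B,hash)→84950, (A,merge)→194980, (C,merge)→822450, (C,nl_idx)→1138200 …(+4); best=20700 via (A,hash)

20700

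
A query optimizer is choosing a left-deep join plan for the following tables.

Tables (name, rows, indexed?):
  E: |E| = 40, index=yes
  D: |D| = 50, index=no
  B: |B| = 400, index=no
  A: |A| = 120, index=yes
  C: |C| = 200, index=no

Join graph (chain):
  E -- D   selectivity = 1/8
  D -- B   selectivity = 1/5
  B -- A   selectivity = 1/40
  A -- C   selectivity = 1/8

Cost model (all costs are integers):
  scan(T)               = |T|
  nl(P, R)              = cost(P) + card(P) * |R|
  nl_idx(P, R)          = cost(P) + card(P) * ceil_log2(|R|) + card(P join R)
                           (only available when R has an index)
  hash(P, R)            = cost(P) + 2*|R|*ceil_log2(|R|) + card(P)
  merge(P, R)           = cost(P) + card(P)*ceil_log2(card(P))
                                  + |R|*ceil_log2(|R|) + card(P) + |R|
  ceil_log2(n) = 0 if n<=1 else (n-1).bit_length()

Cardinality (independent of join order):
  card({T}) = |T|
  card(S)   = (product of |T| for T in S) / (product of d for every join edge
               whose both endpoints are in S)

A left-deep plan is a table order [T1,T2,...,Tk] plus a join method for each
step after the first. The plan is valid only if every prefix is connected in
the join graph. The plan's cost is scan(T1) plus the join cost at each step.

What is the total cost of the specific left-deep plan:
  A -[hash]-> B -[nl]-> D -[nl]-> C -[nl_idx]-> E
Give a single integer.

step 1: scan A: cost=120, card=120
step 2: join B via hash
    card(P join B) = 120*400/(40) = 1200
    cost = 120 + 2*400*9 + 120 = 7440
step 3: join D via nl
    card(P join D) = 1200*50/(5) = 12000
    cost = 7440 + 1200*50 = 67440
step 4: join C via nl
    card(P join C) = 12000*200/(8) = 300000
    cost = 67440 + 12000*200 = 2467440
step 5: join E via nl_idx
    card(P join E) = 300000*40/(8) = 1500000
    cost = 2467440 + 300000*6 + 1500000 = 5767440

5767440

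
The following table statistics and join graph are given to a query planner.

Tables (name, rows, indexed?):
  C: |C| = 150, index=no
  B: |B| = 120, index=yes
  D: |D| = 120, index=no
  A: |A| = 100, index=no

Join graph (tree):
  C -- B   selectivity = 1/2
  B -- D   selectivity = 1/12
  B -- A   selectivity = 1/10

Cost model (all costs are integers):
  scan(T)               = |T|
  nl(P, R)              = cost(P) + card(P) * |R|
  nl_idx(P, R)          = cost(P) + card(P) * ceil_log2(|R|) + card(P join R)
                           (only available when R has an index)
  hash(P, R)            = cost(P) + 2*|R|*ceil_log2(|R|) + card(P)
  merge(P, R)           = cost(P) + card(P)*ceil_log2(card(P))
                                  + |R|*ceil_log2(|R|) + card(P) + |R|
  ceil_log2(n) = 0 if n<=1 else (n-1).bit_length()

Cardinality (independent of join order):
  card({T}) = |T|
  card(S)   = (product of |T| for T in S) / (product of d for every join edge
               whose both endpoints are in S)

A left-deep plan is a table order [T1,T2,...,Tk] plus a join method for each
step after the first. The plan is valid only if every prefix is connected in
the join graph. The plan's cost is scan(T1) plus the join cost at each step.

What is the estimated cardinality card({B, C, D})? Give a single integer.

90000

Tables in S: B(120), C(150), D(120)
Edges inside S: C-B(d=2), B-D(d=12)
numerator = 120 * 150 * 120 = 2160000
denominator = 2 * 12 = 24
card(S) = 2160000 / 24 = 90000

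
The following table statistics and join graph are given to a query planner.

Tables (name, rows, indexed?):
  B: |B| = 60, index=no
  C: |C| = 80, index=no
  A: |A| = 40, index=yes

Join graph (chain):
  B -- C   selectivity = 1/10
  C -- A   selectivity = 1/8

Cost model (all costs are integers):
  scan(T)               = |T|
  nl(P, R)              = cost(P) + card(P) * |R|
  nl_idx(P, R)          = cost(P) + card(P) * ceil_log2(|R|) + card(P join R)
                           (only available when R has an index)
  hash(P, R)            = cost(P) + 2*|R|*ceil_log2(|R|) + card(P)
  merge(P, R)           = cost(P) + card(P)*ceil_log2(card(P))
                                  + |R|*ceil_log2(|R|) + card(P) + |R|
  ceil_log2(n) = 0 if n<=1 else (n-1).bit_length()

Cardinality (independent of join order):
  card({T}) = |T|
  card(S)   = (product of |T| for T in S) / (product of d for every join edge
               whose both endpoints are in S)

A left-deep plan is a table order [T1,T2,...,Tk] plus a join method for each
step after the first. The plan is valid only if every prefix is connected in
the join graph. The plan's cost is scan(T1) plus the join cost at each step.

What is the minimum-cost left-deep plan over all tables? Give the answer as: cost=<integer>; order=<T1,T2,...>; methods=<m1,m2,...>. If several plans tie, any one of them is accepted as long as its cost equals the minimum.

cost=1760; order=C,A,B; methods=hash,hash

Selinger DP (subsets sized 1..n):
  {B}: scan cost=60, card=60
  {C}: scan cost=80, card=80
  {A}: scan cost=40, card=40
  {BC}: card=480; try (B,hash)→880, (C,merge)→1120, (B,merge)→1140, (C,hash)→1240, (C,nl)→4860, (B,nl)→4880; best=880 via (B,hash)
  {AC}: card=400; try (A,hash)→640, (C,merge)→960, (A,nl_idx)→960, (A,merge)→1000, (C,hash)→1200, (C,nl)→3240 …(+1); best=640 via (A,hash)
  {ABC}: card=2400; try (B,hash)→1760, (A,hash)→1840, (B,merge)→5060, (A,merge)→5960, (A,nl_idx)→6160, (A,nl)→20080 …(+1); best=1760 via (B,hash)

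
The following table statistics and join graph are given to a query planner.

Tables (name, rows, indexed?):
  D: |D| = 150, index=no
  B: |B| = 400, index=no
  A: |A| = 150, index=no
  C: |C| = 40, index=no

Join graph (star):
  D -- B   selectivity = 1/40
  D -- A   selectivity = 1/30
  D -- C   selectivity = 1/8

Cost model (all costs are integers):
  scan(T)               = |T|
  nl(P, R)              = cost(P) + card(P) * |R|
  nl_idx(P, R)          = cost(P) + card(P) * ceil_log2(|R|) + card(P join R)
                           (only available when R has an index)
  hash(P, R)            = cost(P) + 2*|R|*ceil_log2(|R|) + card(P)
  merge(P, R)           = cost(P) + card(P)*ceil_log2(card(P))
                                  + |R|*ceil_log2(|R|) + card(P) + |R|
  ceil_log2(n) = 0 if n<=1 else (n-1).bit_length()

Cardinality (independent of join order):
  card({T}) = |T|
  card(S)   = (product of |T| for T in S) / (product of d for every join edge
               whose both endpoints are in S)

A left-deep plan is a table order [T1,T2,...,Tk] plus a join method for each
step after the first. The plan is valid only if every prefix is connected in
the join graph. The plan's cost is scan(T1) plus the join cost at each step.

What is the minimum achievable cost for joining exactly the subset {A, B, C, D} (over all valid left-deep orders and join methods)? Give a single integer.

Selinger DP over subsets of {A,B,C,D}:
  {D}: scan cost=150, card=150
  {B}: scan cost=400, card=400
  {A}: scan cost=150, card=150
  {C}: scan cost=40, card=40
  {BD}: card=1500; try (D,hash)→3200, (B,merge)→5500, (D,merge)→5750, (B,hash)→7500, (B,nl)→60150, (D,nl)→60400; best=3200 via (D,hash)
  {AD}: card=750; try (D,hash)→2700, (A,hash)→2700, (D,merge)→2850, (A,merge)→2850, (D,nl)→22650, (A,nl)→22650; best=2700 via (D,hash)
  {CD}: card=750; try (C,hash)→780, (D,merge)→1670, (C,merge)→1780, (D,hash)→2480, (D,nl)→6040, (C,nl)→6150; best=780 via (C,hash)
  {ABD}: card=7500; try (A,hash)→7100, (B,hash)→10650, (B,merge)→14950, (A,merge)→22550, (A,nl)→228200, (B,nl)→302700; best=7100 via (A,hash)
  {BCD}: card=7500; try (C,hash)→5180, (B,hash)→8730, (B,merge)→13030, (C,merge)→21480, (C,nl)→63200, (B,nl)→300780; best=5180 via (C,hash)
  {ACD}: card=3750; try (C,hash)→3930, (A,hash)→3930, (A,merge)→10380, (C,merge)→11230, (C,nl)→32700, (A,nl)→113280; best=3930 via (C,hash)
  {ABCD}: card=37500; try (B,hash)→14880, (C,hash)→15080, (A,hash)→15080, (B,merge)→56680, (A,merge)→111530, (C,merge)→112380 …(+3); best=14880 via (B,hash)

14880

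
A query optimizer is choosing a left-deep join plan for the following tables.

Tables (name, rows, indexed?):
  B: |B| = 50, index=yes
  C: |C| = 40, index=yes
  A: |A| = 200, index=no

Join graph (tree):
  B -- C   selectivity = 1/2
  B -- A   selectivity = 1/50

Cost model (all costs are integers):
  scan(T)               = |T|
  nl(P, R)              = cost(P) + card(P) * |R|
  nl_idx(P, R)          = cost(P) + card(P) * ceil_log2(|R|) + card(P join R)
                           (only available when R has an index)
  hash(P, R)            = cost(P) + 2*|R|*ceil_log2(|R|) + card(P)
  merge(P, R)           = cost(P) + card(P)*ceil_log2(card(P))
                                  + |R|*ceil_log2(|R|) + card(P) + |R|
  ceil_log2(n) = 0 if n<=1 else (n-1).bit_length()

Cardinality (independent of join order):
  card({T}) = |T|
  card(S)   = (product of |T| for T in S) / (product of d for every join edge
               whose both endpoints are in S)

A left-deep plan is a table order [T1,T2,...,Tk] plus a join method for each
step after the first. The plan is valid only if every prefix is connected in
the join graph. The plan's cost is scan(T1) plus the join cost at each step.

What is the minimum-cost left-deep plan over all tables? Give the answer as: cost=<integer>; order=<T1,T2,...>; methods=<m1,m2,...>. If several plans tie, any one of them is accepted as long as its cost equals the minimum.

Selinger DP (subsets sized 1..n):
  {B}: scan cost=50, card=50
  {C}: scan cost=40, card=40
  {A}: scan cost=200, card=200
  {BC}: card=1000; try (C,hash)→580, (B,merge)→670, (C,merge)→680, (B,hash)→680, (B,nl_idx)→1280, (C,nl_idx)→1350 …(+2); best=580 via (C,hash)
  {AB}: card=200; try (B,hash)→1000, (B,nl_idx)→1600, (A,merge)→2200, (B,merge)→2350, (A,hash)→3300, (A,nl)→10050 …(+1); best=1000 via (B,hash)
  {ABC}: card=4000; try (C,hash)→1680, (C,merge)→3080, (A,hash)→4780, (C,nl_idx)→6200, (C,nl)→9000, (A,merge)→13380 …(+1); best=1680 via (C,hash)

cost=1680; order=A,B,C; methods=hash,hash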